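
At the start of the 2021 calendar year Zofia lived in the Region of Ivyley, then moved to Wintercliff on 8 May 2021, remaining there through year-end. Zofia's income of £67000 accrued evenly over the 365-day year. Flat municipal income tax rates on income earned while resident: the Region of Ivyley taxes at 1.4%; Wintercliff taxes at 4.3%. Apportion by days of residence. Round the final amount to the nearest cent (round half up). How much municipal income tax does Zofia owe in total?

The Region of Ivyley, 1 January – 7 May 2021: 127 days → £67000 × 1.4% × 127/365 = £326.3726
Wintercliff, 8 May – 31 December 2021: 238 days → £67000 × 4.3% × 238/365 = £1878.5699
Total = £2204.9425

£2204.94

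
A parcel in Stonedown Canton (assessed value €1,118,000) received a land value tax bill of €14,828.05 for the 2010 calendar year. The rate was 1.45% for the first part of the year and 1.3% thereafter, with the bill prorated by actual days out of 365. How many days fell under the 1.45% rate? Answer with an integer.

Let d = days at the first rate; then 365 − d days at the second rate.
€1,118,000 × [1.45%·d + 1.3%·(365−d)] / 365 = €14,828.05
Solving gives d = 64, so the new rate took effect on 6 March 2010.

64 days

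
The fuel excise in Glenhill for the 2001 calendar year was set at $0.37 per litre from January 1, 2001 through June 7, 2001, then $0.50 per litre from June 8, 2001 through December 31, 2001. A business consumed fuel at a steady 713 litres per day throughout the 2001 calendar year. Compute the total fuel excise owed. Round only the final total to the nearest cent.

January 1 – June 7, 2001: 158 days × 713 litres/day = 112,654 litres at $0.37/litre → $41,681.98
June 8 – December 31, 2001: 207 days × 713 litres/day = 147,591 litres at $0.50/litre → $73,795.50

$115,477.48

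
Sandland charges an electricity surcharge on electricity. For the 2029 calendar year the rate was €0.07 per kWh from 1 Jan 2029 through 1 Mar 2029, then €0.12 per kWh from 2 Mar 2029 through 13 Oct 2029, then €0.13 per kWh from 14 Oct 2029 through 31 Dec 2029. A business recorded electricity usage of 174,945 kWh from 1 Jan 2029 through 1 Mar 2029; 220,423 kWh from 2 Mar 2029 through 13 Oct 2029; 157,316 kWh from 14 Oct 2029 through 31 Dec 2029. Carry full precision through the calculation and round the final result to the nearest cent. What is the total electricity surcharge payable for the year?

€59147.99

1 Jan – 1 Mar 2029: 174,945 kWh at €0.07/kWh → €12246.15
2 Mar – 13 Oct 2029: 220,423 kWh at €0.12/kWh → €26450.76
14 Oct – 31 Dec 2029: 157,316 kWh at €0.13/kWh → €20451.08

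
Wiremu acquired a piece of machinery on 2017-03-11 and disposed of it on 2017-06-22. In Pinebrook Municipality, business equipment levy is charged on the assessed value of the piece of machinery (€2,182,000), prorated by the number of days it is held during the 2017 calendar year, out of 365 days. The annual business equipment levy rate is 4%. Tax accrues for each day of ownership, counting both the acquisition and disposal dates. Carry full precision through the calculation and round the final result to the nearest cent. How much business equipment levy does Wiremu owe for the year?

€24,868.82

Days held (2017-03-11 to 2017-06-22): 104 out of 365
Tax = €2,182,000 × 4% × 104/365 = €24,868.8219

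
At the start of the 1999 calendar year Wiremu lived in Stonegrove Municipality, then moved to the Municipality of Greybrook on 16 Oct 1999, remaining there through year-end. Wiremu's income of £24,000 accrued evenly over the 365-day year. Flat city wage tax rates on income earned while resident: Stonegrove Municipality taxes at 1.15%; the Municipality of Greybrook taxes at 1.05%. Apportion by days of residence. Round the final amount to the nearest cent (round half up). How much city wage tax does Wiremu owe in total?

£270.94

Stonegrove Municipality, 1 Jan – 15 Oct 1999: 288 days → £24,000 × 1.15% × 288/365 = £217.7753
The Municipality of Greybrook, 16 Oct – 31 Dec 1999: 77 days → £24,000 × 1.05% × 77/365 = £53.1616
Total = £270.9370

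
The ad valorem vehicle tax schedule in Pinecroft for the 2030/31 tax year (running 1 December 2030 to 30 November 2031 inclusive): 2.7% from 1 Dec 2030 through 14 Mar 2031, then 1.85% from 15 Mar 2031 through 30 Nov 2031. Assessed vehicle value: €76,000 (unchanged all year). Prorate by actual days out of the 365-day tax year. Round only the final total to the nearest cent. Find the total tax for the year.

€1,590.07

1 Dec 2030 – 14 Mar 2031: 104 days at 2.7% → €76,000 × 2.7% × 104/365 = €584.6795
15 Mar – 30 Nov 2031: 261 days at 1.85% → €76,000 × 1.85% × 261/365 = €1,005.3863
Total = €1,590.0658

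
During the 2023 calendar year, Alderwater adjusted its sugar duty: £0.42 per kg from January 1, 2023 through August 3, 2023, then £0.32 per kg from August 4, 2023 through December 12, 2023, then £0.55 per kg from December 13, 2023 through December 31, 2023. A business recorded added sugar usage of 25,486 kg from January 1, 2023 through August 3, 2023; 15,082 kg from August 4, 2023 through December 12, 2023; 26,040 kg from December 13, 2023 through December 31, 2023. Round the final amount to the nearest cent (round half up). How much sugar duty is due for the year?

January 1 – August 3, 2023: 25,486 kg at £0.42/kg → £10,704.12
August 4 – December 12, 2023: 15,082 kg at £0.32/kg → £4,826.24
December 13 – December 31, 2023: 26,040 kg at £0.55/kg → £14,322.00

£29,852.36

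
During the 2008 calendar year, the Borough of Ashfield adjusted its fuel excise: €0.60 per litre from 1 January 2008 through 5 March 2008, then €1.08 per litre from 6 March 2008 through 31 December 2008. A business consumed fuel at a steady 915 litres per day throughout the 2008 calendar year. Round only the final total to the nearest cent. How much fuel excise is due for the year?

1 January – 5 March 2008: 65 days × 915 litres/day = 59,475 litres at €0.60/litre → €35,685.00
6 March – 31 December 2008: 301 days × 915 litres/day = 275,415 litres at €1.08/litre → €297,448.20

€333,133.20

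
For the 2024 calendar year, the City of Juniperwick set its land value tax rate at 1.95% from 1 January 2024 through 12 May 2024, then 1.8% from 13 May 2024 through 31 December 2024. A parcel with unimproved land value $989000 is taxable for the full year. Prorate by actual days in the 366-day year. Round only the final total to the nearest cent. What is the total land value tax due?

$18341.09

1 January – 12 May 2024: 133 days at 1.95% → $989000 × 1.95% × 133/366 = $7008.1189
13 May – 31 December 2024: 233 days at 1.8% → $989000 × 1.8% × 233/366 = $11332.9672
Total = $18341.0861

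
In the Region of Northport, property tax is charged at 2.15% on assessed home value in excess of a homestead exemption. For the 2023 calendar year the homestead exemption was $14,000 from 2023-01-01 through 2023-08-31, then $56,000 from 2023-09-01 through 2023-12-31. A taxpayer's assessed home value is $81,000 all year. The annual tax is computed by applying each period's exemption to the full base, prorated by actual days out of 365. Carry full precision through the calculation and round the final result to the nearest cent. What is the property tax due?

2023-01-01 to 2023-08-31: 243 days, exemption $14,000 → ($81,000 − $14,000) × 2.15% × 243/365 = $959.0178
2023-09-01 to 2023-12-31: 122 days, exemption $56,000 → ($81,000 − $56,000) × 2.15% × 122/365 = $179.6575
Total = $1,138.6753

$1,138.68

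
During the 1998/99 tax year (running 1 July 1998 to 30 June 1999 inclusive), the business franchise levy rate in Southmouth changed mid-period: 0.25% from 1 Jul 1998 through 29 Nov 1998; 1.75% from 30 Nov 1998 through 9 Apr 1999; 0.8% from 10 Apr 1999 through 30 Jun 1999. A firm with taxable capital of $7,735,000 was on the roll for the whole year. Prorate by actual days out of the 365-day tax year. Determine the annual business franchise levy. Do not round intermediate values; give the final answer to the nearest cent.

1 Jul – 29 Nov 1998: 152 days at 0.25% → $7,735,000 × 0.25% × 152/365 = $8,052.8767
30 Nov 1998 – 9 Apr 1999: 131 days at 1.75% → $7,735,000 × 1.75% × 131/365 = $48,582.1575
10 Apr – 30 Jun 1999: 82 days at 0.8% → $7,735,000 × 0.8% × 82/365 = $13,901.8082
Total = $70,536.8425

$70,536.84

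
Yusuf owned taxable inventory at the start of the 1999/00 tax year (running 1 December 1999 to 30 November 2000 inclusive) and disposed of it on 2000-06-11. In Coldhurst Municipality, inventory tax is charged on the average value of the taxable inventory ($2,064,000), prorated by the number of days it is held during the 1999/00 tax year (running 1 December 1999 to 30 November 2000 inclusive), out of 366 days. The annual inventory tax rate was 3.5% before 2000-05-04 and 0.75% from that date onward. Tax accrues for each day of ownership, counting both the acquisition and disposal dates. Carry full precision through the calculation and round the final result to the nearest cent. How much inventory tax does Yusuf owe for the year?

1999-12-01 to 2000-05-03: 155 days at 3.5% → $2,064,000 × 3.5% × 155/366 = $30,593.4426
2000-05-04 to 2000-06-11: 39 days at 0.75% → $2,064,000 × 0.75% × 39/366 = $1,649.5082
Total = $32,242.9508

$32,242.95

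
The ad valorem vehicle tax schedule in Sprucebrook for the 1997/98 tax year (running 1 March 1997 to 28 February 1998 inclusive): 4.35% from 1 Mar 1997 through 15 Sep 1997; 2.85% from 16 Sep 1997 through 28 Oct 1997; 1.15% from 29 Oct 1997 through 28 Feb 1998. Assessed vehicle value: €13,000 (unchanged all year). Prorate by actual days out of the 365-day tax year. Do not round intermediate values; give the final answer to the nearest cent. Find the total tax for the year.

€402.34

1 Mar – 15 Sep 1997: 199 days at 4.35% → €13,000 × 4.35% × 199/365 = €308.3137
16 Sep – 28 Oct 1997: 43 days at 2.85% → €13,000 × 2.85% × 43/365 = €43.6479
29 Oct 1997 – 28 Feb 1998: 123 days at 1.15% → €13,000 × 1.15% × 123/365 = €50.3795
Total = €402.3411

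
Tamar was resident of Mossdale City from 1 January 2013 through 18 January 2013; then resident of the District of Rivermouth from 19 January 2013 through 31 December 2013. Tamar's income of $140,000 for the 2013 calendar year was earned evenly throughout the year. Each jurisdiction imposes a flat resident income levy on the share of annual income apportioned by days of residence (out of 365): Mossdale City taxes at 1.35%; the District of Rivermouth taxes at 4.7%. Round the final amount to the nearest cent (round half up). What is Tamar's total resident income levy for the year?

$6,348.71

Mossdale City, 1 January – 18 January 2013: 18 days → $140,000 × 1.35% × 18/365 = $93.2055
The District of Rivermouth, 19 January – 31 December 2013: 347 days → $140,000 × 4.7% × 347/365 = $6,255.5068
Total = $6,348.7123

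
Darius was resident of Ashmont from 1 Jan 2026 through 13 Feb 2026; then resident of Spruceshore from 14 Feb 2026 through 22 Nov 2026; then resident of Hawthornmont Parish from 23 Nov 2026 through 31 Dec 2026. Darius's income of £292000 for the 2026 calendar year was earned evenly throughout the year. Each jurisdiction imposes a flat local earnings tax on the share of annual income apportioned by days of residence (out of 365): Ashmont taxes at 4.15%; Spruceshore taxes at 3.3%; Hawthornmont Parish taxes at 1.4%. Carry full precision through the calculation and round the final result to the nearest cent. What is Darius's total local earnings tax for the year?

Ashmont, 1 Jan – 13 Feb 2026: 44 days → £292000 × 4.15% × 44/365 = £1460.8000
Spruceshore, 14 Feb – 22 Nov 2026: 282 days → £292000 × 3.3% × 282/365 = £7444.8000
Hawthornmont Parish, 23 Nov – 31 Dec 2026: 39 days → £292000 × 1.4% × 39/365 = £436.8000
Total = £9342.4000

£9342.40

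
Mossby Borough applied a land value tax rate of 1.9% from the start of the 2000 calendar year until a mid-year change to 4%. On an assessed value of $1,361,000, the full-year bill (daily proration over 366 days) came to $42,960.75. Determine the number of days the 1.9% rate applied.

Let d = days at the first rate; then 366 − d days at the second rate.
$1,361,000 × [1.9%·d + 4%·(366−d)] / 366 = $42,960.75
Solving gives d = 147, so the new rate took effect on 27 May 2000.

147 days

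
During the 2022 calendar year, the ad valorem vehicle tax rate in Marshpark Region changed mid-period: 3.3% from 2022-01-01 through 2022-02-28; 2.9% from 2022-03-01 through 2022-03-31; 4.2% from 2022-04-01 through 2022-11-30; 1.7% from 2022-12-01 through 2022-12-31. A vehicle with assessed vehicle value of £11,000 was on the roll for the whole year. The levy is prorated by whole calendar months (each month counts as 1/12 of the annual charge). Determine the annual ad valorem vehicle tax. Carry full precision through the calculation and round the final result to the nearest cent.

2022-01-01 to 2022-02-28: 2 months at 3.3% → £11,000 × 3.3% × 2/12 = £60.5000
2022-03-01 to 2022-03-31: 1 month at 2.9% → £11,000 × 2.9% × 1/12 = £26.5833
2022-04-01 to 2022-11-30: 8 months at 4.2% → £11,000 × 4.2% × 8/12 = £308.0000
2022-12-01 to 2022-12-31: 1 month at 1.7% → £11,000 × 1.7% × 1/12 = £15.5833
Total = £410.6667

£410.67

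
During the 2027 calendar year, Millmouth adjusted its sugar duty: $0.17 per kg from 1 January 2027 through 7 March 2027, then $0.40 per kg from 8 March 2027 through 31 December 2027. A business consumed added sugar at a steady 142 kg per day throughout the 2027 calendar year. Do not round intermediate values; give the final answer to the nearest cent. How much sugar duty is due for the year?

$18,576.44

1 January – 7 March 2027: 66 days × 142 kg/day = 9,372 kg at $0.17/kg → $1,593.24
8 March – 31 December 2027: 299 days × 142 kg/day = 42,458 kg at $0.40/kg → $16,983.20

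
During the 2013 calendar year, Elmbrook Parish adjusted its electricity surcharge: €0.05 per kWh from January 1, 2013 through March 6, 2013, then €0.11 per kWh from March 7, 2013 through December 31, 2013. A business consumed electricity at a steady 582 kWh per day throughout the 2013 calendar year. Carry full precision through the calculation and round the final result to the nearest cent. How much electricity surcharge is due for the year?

January 1 – March 6, 2013: 65 days × 582 kWh/day = 37,830 kWh at €0.05/kWh → €1,891.50
March 7 – December 31, 2013: 300 days × 582 kWh/day = 174,600 kWh at €0.11/kWh → €19,206.00

€21,097.50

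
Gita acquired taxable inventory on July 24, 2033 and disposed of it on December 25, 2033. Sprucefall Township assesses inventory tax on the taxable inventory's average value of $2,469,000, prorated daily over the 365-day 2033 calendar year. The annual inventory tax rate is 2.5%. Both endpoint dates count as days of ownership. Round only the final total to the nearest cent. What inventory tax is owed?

Days held (July 24 – December 25, 2033): 155 out of 365
Tax = $2,469,000 × 2.5% × 155/365 = $26,211.9863

$26,211.99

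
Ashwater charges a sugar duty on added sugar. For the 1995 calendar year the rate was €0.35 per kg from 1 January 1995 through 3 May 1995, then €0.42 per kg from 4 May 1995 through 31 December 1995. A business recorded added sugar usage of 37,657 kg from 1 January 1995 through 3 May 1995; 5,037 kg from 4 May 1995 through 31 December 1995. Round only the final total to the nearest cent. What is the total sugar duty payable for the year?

1 January – 3 May 1995: 37,657 kg at €0.35/kg → €13,179.95
4 May – 31 December 1995: 5,037 kg at €0.42/kg → €2,115.54

€15,295.49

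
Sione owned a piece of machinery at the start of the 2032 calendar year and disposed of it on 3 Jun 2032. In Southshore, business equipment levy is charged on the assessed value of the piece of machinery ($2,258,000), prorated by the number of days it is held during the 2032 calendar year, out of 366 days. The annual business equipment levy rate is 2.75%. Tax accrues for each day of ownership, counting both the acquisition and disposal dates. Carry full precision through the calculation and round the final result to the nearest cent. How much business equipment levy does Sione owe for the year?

Days held (1 Jan – 3 Jun 2032): 155 out of 366
Tax = $2,258,000 × 2.75% × 155/366 = $26,297.0628

$26,297.06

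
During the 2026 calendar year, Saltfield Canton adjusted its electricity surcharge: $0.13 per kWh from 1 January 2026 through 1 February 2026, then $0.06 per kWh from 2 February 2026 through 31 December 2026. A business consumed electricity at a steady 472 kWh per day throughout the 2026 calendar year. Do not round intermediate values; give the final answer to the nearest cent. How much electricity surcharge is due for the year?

$11,394.08

1 January – 1 February 2026: 32 days × 472 kWh/day = 15,104 kWh at $0.13/kWh → $1,963.52
2 February – 31 December 2026: 333 days × 472 kWh/day = 157,176 kWh at $0.06/kWh → $9,430.56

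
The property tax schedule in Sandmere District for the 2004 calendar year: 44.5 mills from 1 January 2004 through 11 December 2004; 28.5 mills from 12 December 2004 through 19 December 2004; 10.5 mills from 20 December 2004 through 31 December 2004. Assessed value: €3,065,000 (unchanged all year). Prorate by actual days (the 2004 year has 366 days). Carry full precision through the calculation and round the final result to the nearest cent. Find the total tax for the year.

€131,903.87

1 January – 11 December 2004: 346 days at 44.5 mills → €3,065,000 × 4.45% × 346/366 = €128,939.3579
12 December – 19 December 2004: 8 days at 28.5 mills → €3,065,000 × 2.85% × 8/366 = €1,909.3443
20 December – 31 December 2004: 12 days at 10.5 mills → €3,065,000 × 1.05% × 12/366 = €1,055.1639
Total = €131,903.8661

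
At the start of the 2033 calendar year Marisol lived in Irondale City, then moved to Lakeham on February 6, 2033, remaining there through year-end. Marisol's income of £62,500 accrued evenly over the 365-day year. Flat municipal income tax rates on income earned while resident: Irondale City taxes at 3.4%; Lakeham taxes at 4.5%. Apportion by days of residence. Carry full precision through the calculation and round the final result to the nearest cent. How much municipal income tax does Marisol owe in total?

Irondale City, January 1 – February 5, 2033: 36 days → £62,500 × 3.4% × 36/365 = £209.5890
Lakeham, February 6 – December 31, 2033: 329 days → £62,500 × 4.5% × 329/365 = £2,535.1027
Total = £2,744.6918

£2,744.69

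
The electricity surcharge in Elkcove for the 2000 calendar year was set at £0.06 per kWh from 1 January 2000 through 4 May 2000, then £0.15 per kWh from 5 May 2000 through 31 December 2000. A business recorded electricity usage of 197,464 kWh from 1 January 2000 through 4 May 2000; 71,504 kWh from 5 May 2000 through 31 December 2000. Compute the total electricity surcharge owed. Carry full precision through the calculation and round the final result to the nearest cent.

1 January – 4 May 2000: 197,464 kWh at £0.06/kWh → £11,847.84
5 May – 31 December 2000: 71,504 kWh at £0.15/kWh → £10,725.60

£22,573.44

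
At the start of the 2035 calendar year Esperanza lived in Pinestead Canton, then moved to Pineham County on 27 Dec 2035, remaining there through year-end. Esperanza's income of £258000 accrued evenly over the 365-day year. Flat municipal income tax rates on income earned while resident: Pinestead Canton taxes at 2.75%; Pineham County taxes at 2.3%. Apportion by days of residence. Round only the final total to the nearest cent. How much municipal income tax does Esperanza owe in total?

Pinestead Canton, 1 Jan – 26 Dec 2035: 360 days → £258000 × 2.75% × 360/365 = £6997.8082
Pineham County, 27 Dec – 31 Dec 2035: 5 days → £258000 × 2.3% × 5/365 = £81.2877
Total = £7079.0959

£7079.10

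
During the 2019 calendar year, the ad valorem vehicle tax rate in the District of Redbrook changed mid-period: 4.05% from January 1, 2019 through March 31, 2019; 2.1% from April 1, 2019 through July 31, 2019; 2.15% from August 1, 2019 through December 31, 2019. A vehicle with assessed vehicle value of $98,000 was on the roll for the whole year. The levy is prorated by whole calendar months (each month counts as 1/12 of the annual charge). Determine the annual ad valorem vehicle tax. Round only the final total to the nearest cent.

$2,556.17

January 1 – March 31, 2019: 3 months at 4.05% → $98,000 × 4.05% × 3/12 = $992.2500
April 1 – July 31, 2019: 4 months at 2.1% → $98,000 × 2.1% × 4/12 = $686.0000
August 1 – December 31, 2019: 5 months at 2.15% → $98,000 × 2.15% × 5/12 = $877.9167
Total = $2,556.1667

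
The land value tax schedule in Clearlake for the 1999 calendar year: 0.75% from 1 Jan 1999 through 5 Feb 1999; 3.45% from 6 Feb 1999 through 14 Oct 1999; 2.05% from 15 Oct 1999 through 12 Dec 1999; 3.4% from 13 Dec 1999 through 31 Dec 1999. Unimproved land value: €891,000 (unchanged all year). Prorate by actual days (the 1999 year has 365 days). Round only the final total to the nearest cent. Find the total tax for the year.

€26,327.22

1 Jan – 5 Feb 1999: 36 days at 0.75% → €891,000 × 0.75% × 36/365 = €659.0959
6 Feb – 14 Oct 1999: 251 days at 3.45% → €891,000 × 3.45% × 251/365 = €21,138.6699
15 Oct – 12 Dec 1999: 59 days at 2.05% → €891,000 × 2.05% × 59/365 = €2,952.5055
13 Dec – 31 Dec 1999: 19 days at 3.4% → €891,000 × 3.4% × 19/365 = €1,576.9479
Total = €26,327.2192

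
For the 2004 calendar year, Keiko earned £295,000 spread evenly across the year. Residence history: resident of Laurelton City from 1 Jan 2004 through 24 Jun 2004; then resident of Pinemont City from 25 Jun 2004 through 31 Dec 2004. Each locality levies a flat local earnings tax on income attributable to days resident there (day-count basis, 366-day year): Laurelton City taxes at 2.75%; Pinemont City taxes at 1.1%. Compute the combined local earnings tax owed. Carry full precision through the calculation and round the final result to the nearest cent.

Laurelton City, 1 Jan – 24 Jun 2004: 176 days → £295,000 × 2.75% × 176/366 = £3,901.0929
Pinemont City, 25 Jun – 31 Dec 2004: 190 days → £295,000 × 1.1% × 190/366 = £1,684.5628
Total = £5,585.6557

£5,585.66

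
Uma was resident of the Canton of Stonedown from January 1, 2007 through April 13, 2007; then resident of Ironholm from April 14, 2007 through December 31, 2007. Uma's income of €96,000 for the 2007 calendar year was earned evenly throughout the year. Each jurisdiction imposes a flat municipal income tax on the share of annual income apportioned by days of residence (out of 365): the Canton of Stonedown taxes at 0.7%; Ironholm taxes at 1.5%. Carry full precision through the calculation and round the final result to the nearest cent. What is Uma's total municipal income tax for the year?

€1,223.28

The Canton of Stonedown, January 1 – April 13, 2007: 103 days → €96,000 × 0.7% × 103/365 = €189.6329
Ironholm, April 14 – December 31, 2007: 262 days → €96,000 × 1.5% × 262/365 = €1,033.6438
Total = €1,223.2767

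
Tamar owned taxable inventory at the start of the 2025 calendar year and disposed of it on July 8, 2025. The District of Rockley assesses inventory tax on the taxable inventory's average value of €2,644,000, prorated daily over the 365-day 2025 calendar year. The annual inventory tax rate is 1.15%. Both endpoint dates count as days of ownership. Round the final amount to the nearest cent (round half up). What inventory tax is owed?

€15,744.48

Days held (January 1 – July 8, 2025): 189 out of 365
Tax = €2,644,000 × 1.15% × 189/365 = €15,744.4767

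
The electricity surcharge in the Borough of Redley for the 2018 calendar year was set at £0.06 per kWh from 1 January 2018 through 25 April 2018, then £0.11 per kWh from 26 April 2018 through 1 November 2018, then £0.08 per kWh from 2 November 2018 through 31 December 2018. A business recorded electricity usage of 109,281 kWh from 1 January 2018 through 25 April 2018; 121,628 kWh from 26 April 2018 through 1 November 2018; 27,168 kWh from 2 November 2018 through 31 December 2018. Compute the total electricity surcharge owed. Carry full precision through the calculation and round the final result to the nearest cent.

1 January – 25 April 2018: 109,281 kWh at £0.06/kWh → £6556.86
26 April – 1 November 2018: 121,628 kWh at £0.11/kWh → £13379.08
2 November – 31 December 2018: 27,168 kWh at £0.08/kWh → £2173.44

£22109.38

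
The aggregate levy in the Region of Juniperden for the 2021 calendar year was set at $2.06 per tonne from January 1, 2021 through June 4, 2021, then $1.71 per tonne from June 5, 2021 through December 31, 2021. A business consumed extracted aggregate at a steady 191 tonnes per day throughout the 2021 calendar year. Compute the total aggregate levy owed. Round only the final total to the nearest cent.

$129574.40

January 1 – June 4, 2021: 155 days × 191 tonnes/day = 29,605 tonnes at $2.06/tonne → $60986.30
June 5 – December 31, 2021: 210 days × 191 tonnes/day = 40,110 tonnes at $1.71/tonne → $68588.10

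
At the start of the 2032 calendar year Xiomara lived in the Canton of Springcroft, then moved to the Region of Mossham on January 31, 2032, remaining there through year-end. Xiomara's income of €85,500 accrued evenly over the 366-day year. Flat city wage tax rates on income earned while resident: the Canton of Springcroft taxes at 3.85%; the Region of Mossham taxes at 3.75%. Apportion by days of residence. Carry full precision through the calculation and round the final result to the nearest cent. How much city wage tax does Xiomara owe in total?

The Canton of Springcroft, January 1 – January 30, 2032: 30 days → €85,500 × 3.85% × 30/366 = €269.8156
The Region of Mossham, January 31 – December 31, 2032: 336 days → €85,500 × 3.75% × 336/366 = €2,943.4426
Total = €3,213.2582

€3,213.26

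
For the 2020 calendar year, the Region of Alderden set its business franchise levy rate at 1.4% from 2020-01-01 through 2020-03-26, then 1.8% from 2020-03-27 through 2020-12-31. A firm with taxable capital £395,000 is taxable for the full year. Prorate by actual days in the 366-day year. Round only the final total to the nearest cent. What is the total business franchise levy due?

2020-01-01 to 2020-03-26: 86 days at 1.4% → £395,000 × 1.4% × 86/366 = £1,299.3989
2020-03-27 to 2020-12-31: 280 days at 1.8% → £395,000 × 1.8% × 280/366 = £5,439.3443
Total = £6,738.7432

£6,738.74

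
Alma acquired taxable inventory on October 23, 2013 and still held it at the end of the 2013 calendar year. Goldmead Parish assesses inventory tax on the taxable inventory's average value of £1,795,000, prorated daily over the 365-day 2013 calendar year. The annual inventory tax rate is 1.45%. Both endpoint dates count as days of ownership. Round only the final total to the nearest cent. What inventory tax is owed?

Days held (October 23 – December 31, 2013): 70 out of 365
Tax = £1,795,000 × 1.45% × 70/365 = £4,991.5753

£4,991.58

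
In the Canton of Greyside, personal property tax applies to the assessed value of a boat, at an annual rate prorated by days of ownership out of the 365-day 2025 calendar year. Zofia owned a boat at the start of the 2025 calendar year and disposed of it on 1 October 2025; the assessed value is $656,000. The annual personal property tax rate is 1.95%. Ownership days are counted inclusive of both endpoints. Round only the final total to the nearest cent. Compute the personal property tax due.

Days held (1 January – 1 October 2025): 274 out of 365
Tax = $656,000 × 1.95% × 274/365 = $9,602.7616

$9,602.76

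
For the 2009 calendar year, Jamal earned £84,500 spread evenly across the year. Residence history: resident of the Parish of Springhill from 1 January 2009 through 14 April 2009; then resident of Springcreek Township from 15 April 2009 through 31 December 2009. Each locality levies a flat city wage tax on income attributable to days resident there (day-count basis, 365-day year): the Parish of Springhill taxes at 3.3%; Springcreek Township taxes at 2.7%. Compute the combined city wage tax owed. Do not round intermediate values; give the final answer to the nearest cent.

£2,425.96

The Parish of Springhill, 1 January – 14 April 2009: 104 days → £84,500 × 3.3% × 104/365 = £794.5315
Springcreek Township, 15 April – 31 December 2009: 261 days → £84,500 × 2.7% × 261/365 = £1,631.4288
Total = £2,425.9603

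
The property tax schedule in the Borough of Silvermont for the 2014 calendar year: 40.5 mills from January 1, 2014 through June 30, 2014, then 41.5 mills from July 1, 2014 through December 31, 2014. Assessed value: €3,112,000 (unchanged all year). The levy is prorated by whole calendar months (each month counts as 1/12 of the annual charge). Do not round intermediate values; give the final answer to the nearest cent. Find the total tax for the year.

€127,592.00

January 1 – June 30, 2014: 6 months at 40.5 mills → €3,112,000 × 4.05% × 6/12 = €63,018.0000
July 1 – December 31, 2014: 6 months at 41.5 mills → €3,112,000 × 4.15% × 6/12 = €64,574.0000
Total = €127,592.0000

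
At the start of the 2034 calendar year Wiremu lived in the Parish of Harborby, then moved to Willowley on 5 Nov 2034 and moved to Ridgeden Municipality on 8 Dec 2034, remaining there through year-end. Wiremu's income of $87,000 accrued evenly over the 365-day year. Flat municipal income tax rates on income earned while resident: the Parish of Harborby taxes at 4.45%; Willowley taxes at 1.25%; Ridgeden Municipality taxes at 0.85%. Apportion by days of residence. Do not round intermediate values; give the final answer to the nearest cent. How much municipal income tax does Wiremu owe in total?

The Parish of Harborby, 1 Jan – 4 Nov 2034: 308 days → $87,000 × 4.45% × 308/365 = $3,266.9096
Willowley, 5 Nov – 7 Dec 2034: 33 days → $87,000 × 1.25% × 33/365 = $98.3219
Ridgeden Municipality, 8 Dec – 31 Dec 2034: 24 days → $87,000 × 0.85% × 24/365 = $48.6247
Total = $3,413.8562

$3,413.86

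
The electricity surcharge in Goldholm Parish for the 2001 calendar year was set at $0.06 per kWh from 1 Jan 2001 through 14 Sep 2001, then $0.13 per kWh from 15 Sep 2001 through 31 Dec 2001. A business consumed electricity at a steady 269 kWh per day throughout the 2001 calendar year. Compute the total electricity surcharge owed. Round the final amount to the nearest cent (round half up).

1 Jan – 14 Sep 2001: 257 days × 269 kWh/day = 69,133 kWh at $0.06/kWh → $4,147.98
15 Sep – 31 Dec 2001: 108 days × 269 kWh/day = 29,052 kWh at $0.13/kWh → $3,776.76

$7,924.74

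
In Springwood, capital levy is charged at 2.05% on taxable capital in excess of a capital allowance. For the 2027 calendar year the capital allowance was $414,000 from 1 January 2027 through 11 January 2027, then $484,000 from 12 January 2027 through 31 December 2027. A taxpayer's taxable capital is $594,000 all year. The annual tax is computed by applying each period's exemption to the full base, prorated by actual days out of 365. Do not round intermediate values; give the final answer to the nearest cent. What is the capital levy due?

$2,298.25

1 January – 11 January 2027: 11 days, exemption $414,000 → ($594,000 − $414,000) × 2.05% × 11/365 = $111.2055
12 January – 31 December 2027: 354 days, exemption $484,000 → ($594,000 − $484,000) × 2.05% × 354/365 = $2,187.0411
Total = $2,298.2466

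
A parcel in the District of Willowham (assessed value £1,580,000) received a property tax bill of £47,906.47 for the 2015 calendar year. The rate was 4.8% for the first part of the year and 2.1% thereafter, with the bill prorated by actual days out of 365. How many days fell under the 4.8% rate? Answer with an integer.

Let d = days at the first rate; then 365 − d days at the second rate.
£1,580,000 × [4.8%·d + 2.1%·(365−d)] / 365 = £47,906.47
Solving gives d = 126, so the new rate took effect on 7 May 2015.

126 days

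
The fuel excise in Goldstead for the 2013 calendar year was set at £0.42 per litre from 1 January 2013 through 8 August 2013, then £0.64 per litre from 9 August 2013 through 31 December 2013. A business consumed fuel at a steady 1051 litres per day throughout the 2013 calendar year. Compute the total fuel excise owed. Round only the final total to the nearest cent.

£194645.20

1 January – 8 August 2013: 220 days × 1051 litres/day = 231,220 litres at £0.42/litre → £97112.40
9 August – 31 December 2013: 145 days × 1051 litres/day = 152,395 litres at £0.64/litre → £97532.80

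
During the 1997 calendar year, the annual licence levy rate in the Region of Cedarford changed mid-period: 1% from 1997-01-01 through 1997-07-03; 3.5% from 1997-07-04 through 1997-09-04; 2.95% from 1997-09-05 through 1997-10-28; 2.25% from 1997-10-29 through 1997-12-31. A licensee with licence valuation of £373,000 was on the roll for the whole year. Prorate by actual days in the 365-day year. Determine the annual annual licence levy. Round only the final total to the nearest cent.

1997-01-01 to 1997-07-03: 184 days at 1% → £373,000 × 1% × 184/365 = £1,880.3288
1997-07-04 to 1997-09-04: 63 days at 3.5% → £373,000 × 3.5% × 63/365 = £2,253.3288
1997-09-05 to 1997-10-28: 54 days at 2.95% → £373,000 × 2.95% × 54/365 = £1,627.9151
1997-10-29 to 1997-12-31: 64 days at 2.25% → £373,000 × 2.25% × 64/365 = £1,471.5616
Total = £7,233.1342

£7,233.13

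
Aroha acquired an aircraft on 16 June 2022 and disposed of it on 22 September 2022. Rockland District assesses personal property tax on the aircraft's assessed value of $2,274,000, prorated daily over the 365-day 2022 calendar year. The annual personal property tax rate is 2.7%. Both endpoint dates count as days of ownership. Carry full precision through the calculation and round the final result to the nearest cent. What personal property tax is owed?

$16,653.16

Days held (16 June – 22 September 2022): 99 out of 365
Tax = $2,274,000 × 2.7% × 99/365 = $16,653.1562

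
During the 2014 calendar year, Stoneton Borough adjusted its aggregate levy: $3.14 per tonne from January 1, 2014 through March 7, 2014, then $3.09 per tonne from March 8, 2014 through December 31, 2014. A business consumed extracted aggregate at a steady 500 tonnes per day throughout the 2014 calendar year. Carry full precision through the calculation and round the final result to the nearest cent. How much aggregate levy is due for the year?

$565,575.00

January 1 – March 7, 2014: 66 days × 500 tonnes/day = 33,000 tonnes at $3.14/tonne → $103,620.00
March 8 – December 31, 2014: 299 days × 500 tonnes/day = 149,500 tonnes at $3.09/tonne → $461,955.00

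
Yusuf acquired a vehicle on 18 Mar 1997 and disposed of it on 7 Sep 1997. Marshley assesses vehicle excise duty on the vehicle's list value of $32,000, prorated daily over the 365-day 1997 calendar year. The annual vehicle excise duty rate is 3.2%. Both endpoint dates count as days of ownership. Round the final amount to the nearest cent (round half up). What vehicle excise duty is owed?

$488.15

Days held (18 Mar – 7 Sep 1997): 174 out of 365
Tax = $32,000 × 3.2% × 174/365 = $488.1534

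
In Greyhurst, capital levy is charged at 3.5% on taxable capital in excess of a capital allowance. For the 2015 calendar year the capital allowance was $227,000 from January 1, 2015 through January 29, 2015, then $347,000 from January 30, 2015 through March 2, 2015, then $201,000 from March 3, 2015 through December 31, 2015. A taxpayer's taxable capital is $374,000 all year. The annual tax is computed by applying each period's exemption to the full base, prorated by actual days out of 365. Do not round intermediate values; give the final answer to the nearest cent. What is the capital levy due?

January 1 – January 29, 2015: 29 days, exemption $227,000 → ($374,000 − $227,000) × 3.5% × 29/365 = $408.7808
January 30 – March 2, 2015: 32 days, exemption $347,000 → ($374,000 − $347,000) × 3.5% × 32/365 = $82.8493
March 3 – December 31, 2015: 304 days, exemption $201,000 → ($374,000 − $201,000) × 3.5% × 304/365 = $5,043.0685
Total = $5,534.6986

$5,534.70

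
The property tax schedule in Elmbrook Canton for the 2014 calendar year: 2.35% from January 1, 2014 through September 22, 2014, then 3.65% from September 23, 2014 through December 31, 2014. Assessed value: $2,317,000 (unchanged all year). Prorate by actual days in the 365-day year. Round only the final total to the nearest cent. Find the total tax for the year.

$62,701.83

January 1 – September 22, 2014: 265 days at 2.35% → $2,317,000 × 2.35% × 265/365 = $39,531.8288
September 23 – December 31, 2014: 100 days at 3.65% → $2,317,000 × 3.65% × 100/365 = $23,170.0000
Total = $62,701.8288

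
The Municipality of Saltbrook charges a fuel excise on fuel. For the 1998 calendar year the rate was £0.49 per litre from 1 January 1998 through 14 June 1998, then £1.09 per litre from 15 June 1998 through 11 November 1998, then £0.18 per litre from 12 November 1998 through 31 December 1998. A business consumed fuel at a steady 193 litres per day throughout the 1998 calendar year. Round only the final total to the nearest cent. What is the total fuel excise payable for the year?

£48,896.55

1 January – 14 June 1998: 165 days × 193 litres/day = 31,845 litres at £0.49/litre → £15,604.05
15 June – 11 November 1998: 150 days × 193 litres/day = 28,950 litres at £1.09/litre → £31,555.50
12 November – 31 December 1998: 50 days × 193 litres/day = 9,650 litres at £0.18/litre → £1,737.00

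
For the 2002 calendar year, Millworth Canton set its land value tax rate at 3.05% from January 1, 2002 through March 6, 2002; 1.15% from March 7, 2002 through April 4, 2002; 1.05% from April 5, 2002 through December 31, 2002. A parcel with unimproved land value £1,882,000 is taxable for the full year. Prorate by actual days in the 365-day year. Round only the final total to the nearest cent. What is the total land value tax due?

January 1 – March 6, 2002: 65 days at 3.05% → £1,882,000 × 3.05% × 65/365 = £10,222.0959
March 7 – April 4, 2002: 29 days at 1.15% → £1,882,000 × 1.15% × 29/365 = £1,719.5808
April 5 – December 31, 2002: 271 days at 1.05% → £1,882,000 × 1.05% × 271/365 = £14,671.8658
Total = £26,613.5425

£26,613.54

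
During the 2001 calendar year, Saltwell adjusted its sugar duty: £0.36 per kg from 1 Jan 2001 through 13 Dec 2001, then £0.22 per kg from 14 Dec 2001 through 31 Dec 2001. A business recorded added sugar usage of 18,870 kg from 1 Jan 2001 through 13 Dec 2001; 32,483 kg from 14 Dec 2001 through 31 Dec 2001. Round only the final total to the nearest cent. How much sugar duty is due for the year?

£13,939.46

1 Jan – 13 Dec 2001: 18,870 kg at £0.36/kg → £6,793.20
14 Dec – 31 Dec 2001: 32,483 kg at £0.22/kg → £7,146.26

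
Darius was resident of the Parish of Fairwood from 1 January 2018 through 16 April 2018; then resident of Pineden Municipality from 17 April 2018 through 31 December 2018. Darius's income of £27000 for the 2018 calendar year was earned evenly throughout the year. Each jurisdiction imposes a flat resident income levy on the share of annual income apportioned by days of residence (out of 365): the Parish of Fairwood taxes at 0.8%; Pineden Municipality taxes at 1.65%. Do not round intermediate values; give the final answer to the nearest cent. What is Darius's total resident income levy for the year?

The Parish of Fairwood, 1 January – 16 April 2018: 106 days → £27000 × 0.8% × 106/365 = £62.7288
Pineden Municipality, 17 April – 31 December 2018: 259 days → £27000 × 1.65% × 259/365 = £316.1219
Total = £378.8507

£378.85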